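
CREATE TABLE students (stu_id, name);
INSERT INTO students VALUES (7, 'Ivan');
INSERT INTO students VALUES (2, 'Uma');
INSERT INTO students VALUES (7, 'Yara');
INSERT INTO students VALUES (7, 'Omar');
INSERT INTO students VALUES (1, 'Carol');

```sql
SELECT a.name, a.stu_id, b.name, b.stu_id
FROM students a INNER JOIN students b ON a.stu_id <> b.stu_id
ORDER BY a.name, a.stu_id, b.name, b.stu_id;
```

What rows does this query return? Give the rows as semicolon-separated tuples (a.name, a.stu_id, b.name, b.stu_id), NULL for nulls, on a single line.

(Carol, 1, Ivan, 7); (Carol, 1, Omar, 7); (Carol, 1, Uma, 2); (Carol, 1, Yara, 7); (Ivan, 7, Carol, 1); (Ivan, 7, Uma, 2); (Omar, 7, Carol, 1); (Omar, 7, Uma, 2); (Uma, 2, Carol, 1); (Uma, 2, Ivan, 7); (Uma, 2, Omar, 7); (Uma, 2, Yara, 7); (Yara, 7, Carol, 1); (Yara, 7, Uma, 2)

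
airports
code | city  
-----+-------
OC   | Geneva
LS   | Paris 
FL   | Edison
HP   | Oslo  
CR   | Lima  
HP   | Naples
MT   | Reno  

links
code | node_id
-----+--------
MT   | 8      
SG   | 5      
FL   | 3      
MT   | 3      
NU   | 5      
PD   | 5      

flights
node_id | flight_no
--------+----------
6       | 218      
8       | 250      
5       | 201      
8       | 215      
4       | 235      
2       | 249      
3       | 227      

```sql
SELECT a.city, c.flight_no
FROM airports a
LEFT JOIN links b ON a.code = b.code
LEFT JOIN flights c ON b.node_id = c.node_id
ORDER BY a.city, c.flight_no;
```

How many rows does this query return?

Joins associate left-to-right: airports LEFT JOIN links on code gives 8 intermediate row(s).
Then LEFT JOIN `flights c` on node_id: each of those 8 rows is kept; rows whose b.node_id has no match in c get NULL for c's columns.
Result: 9 row(s).

9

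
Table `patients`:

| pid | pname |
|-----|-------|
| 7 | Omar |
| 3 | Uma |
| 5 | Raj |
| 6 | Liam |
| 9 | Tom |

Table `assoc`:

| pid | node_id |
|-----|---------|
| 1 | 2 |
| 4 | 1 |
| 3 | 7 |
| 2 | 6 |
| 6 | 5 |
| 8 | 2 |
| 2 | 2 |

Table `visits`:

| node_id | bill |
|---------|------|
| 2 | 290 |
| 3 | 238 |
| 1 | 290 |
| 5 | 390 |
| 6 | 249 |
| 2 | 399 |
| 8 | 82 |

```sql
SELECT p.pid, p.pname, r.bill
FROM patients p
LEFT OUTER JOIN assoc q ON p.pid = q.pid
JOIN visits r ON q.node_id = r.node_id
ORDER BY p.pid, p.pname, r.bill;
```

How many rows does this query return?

1

Evaluate left to right. First `patients p LEFT JOIN assoc q` on pid: 5 row(s).
Then INNER JOIN `visits r` on node_id: keep only rows whose q.node_id appears in r.
Result: 1 row(s).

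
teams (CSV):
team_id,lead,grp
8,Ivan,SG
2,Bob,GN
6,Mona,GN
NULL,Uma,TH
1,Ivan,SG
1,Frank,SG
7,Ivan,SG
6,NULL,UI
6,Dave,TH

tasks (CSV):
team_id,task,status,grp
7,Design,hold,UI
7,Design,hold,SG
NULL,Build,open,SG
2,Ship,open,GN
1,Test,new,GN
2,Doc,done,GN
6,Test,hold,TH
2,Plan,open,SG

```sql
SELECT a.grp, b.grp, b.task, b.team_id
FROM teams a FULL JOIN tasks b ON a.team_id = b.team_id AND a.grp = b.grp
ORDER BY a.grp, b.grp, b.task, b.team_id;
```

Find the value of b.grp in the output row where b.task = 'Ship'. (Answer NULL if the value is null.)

GN

FULL OUTER JOIN keeps every row from both sides; unmatched rows get NULL for the other side's columns.
Matching on a.team_id = b.team_id AND a.grp = b.grp. A NULL in a compared column never satisfies the condition.
- team_id=8, grp=SG: no b row matches, row kept with b columns NULL.
- team_id=2, grp=GN: 2 matching b row(s), so 2 row(s) emitted.
- team_id=6, grp=GN: no b row matches, row kept with b columns NULL.
- team_id=NULL, grp=TH: no b row matches, row kept with b columns NULL.
- team_id=1, grp=SG: no b row matches, row kept with b columns NULL.
- team_id=1, grp=SG: no b row matches, row kept with b columns NULL.
- team_id=7, grp=SG: 1 matching b row(s), so 1 row(s) emitted.
- team_id=6, grp=UI: no b row matches, row kept with b columns NULL.
- team_id=6, grp=TH: 1 matching b row(s), so 1 row(s) emitted.
- 4 b row(s) had no a match → kept, a columns NULL.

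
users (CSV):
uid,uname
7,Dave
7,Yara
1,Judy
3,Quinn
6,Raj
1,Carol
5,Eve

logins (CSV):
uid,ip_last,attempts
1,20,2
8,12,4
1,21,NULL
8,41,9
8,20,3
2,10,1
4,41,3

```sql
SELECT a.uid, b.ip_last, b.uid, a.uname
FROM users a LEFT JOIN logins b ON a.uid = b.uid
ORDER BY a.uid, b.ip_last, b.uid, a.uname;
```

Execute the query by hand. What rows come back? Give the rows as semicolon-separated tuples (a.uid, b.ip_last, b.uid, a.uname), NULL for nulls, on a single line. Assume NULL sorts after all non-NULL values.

LEFT JOIN keeps every row from `users`; unmatched rows get NULL for `logins`'s columns.
Matching on a.uid = b.uid.
- a row (uid=7): no match → kept, b columns NULL.
- a row (uid=7): no match → kept, b columns NULL.
- a row (uid=1): matches 2 b row(s) → 2 output row(s).
- a row (uid=3): no match → kept, b columns NULL.
- a row (uid=6): no match → kept, b columns NULL.
- a row (uid=1): matches 2 b row(s) → 2 output row(s).
- a row (uid=5): no match → kept, b columns NULL.
After projecting and ordering:
a.uid | b.ip_last | b.uid | a.uname
1 | 20 | 1 | Carol
1 | 20 | 1 | Judy
1 | 21 | 1 | Carol
1 | 21 | 1 | Judy
3 | NULL | NULL | Quinn
5 | NULL | NULL | Eve
6 | NULL | NULL | Raj
7 | NULL | NULL | Dave
7 | NULL | NULL | Yara

(1, 20, 1, Carol); (1, 20, 1, Judy); (1, 21, 1, Carol); (1, 21, 1, Judy); (3, NULL, NULL, Quinn); (5, NULL, NULL, Eve); (6, NULL, NULL, Raj); (7, NULL, NULL, Dave); (7, NULL, NULL, Yara)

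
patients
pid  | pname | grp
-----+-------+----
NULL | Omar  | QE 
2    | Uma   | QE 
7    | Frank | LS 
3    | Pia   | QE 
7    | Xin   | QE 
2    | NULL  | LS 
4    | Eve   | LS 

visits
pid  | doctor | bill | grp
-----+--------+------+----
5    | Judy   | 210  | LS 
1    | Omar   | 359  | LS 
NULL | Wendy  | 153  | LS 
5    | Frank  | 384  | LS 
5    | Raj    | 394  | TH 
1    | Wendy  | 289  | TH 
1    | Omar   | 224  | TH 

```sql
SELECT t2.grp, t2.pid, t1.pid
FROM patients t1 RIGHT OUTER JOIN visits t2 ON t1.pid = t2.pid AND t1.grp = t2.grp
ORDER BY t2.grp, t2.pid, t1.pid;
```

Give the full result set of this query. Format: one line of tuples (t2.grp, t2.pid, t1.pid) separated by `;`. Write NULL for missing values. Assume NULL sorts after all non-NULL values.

(LS, 1, NULL); (LS, 5, NULL); (LS, 5, NULL); (LS, NULL, NULL); (TH, 1, NULL); (TH, 1, NULL); (TH, 5, NULL)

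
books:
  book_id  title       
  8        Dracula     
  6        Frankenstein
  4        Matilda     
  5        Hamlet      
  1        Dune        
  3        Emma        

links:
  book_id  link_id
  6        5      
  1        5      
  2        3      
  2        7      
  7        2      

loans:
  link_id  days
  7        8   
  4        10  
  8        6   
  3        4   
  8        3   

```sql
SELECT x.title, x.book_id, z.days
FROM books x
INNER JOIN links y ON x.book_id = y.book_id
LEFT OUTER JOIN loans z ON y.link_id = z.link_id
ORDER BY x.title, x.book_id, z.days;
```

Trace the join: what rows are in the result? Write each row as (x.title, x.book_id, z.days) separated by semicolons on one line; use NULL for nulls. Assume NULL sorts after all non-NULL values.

(Dune, 1, NULL); (Frankenstein, 6, NULL)

Evaluate left to right. First `books x INNER JOIN links y` on book_id: 2 row(s).
Then LEFT JOIN `loans z` on link_id: each of those 2 rows is kept; rows whose y.link_id has no match in z get NULL for z's columns.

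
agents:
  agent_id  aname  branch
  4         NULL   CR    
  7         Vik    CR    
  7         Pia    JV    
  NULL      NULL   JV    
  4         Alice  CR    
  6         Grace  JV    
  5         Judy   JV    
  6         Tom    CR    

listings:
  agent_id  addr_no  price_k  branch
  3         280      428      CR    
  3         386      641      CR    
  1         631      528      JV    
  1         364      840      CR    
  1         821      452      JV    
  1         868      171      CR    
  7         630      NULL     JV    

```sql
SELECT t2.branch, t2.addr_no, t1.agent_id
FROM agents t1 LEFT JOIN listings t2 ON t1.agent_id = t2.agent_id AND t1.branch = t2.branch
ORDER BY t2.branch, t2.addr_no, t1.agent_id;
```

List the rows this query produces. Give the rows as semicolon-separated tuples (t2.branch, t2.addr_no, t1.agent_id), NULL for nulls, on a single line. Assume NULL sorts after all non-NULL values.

(JV, 630, 7); (NULL, NULL, 4); (NULL, NULL, 4); (NULL, NULL, 5); (NULL, NULL, 6); (NULL, NULL, 6); (NULL, NULL, 7); (NULL, NULL, NULL)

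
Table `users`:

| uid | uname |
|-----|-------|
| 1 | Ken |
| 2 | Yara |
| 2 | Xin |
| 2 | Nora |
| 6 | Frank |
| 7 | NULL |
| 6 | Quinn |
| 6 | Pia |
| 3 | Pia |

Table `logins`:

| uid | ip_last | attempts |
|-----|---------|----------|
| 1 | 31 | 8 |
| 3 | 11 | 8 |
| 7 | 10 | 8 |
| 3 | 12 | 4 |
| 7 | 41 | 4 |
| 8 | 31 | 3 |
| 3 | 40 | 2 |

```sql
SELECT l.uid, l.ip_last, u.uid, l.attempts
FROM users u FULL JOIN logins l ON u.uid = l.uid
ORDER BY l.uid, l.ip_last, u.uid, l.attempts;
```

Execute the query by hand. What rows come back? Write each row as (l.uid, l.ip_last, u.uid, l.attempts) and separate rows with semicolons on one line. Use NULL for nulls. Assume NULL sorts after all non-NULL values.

FULL OUTER JOIN keeps every row from both sides; unmatched rows get NULL for the other side's columns.
Matching on u.uid = l.uid.
- uid=1: 1 matching l row(s), so 1 row(s) emitted.
- uid=2: no l row matches, row kept with l columns NULL.
- uid=2: no l row matches, row kept with l columns NULL.
- uid=2: no l row matches, row kept with l columns NULL.
- uid=6: no l row matches, row kept with l columns NULL.
- uid=7: 2 matching l row(s), so 2 row(s) emitted.
- uid=6: no l row matches, row kept with l columns NULL.
- uid=6: no l row matches, row kept with l columns NULL.
- uid=3: 3 matching l row(s), so 3 row(s) emitted.
- plus 1 unmatched l row(s), each kept with NULL u columns.

(1, 31, 1, 8); (3, 11, 3, 8); (3, 12, 3, 4); (3, 40, 3, 2); (7, 10, 7, 8); (7, 41, 7, 4); (8, 31, NULL, 3); (NULL, NULL, 2, NULL); (NULL, NULL, 2, NULL); (NULL, NULL, 2, NULL); (NULL, NULL, 6, NULL); (NULL, NULL, 6, NULL); (NULL, NULL, 6, NULL)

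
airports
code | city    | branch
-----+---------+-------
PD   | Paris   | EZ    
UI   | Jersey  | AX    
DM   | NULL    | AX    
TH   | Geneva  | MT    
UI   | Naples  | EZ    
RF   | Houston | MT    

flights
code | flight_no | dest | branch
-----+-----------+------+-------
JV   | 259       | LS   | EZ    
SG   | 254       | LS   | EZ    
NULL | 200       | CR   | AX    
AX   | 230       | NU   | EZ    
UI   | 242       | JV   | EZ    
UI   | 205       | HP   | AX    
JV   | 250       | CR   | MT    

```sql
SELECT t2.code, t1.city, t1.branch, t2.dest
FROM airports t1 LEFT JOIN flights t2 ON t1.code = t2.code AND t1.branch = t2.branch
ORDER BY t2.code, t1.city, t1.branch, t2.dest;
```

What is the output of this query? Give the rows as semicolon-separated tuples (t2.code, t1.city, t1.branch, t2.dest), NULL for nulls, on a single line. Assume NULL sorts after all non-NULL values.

LEFT JOIN keeps every row from `airports`; unmatched rows get NULL for `flights`'s columns.
Matching on t1.code = t2.code AND t1.branch = t2.branch. A NULL in a compared column never satisfies the condition.
Matched pairs: 2; unmatched t1 rows kept: 4.

(UI, Jersey, AX, HP); (UI, Naples, EZ, JV); (NULL, Geneva, MT, NULL); (NULL, Houston, MT, NULL); (NULL, Paris, EZ, NULL); (NULL, NULL, AX, NULL)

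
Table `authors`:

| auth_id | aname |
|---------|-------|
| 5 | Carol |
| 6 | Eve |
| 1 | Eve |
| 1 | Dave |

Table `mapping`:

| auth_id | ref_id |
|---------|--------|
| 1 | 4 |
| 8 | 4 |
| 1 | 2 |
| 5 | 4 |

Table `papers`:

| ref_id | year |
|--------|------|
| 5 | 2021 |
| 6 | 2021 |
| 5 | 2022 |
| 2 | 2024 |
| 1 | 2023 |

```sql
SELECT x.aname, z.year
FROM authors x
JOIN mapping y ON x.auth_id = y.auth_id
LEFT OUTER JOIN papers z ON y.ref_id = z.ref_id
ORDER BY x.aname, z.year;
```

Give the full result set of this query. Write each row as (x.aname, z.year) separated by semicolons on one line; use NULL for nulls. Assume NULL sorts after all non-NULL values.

Evaluate left to right. First `authors x INNER JOIN mapping y` on auth_id: 5 row(s).
Then LEFT JOIN `papers z` on ref_id: each of those 5 rows is kept; rows whose y.ref_id has no match in z get NULL for z's columns.

(Carol, NULL); (Dave, 2024); (Dave, NULL); (Eve, 2024); (Eve, NULL)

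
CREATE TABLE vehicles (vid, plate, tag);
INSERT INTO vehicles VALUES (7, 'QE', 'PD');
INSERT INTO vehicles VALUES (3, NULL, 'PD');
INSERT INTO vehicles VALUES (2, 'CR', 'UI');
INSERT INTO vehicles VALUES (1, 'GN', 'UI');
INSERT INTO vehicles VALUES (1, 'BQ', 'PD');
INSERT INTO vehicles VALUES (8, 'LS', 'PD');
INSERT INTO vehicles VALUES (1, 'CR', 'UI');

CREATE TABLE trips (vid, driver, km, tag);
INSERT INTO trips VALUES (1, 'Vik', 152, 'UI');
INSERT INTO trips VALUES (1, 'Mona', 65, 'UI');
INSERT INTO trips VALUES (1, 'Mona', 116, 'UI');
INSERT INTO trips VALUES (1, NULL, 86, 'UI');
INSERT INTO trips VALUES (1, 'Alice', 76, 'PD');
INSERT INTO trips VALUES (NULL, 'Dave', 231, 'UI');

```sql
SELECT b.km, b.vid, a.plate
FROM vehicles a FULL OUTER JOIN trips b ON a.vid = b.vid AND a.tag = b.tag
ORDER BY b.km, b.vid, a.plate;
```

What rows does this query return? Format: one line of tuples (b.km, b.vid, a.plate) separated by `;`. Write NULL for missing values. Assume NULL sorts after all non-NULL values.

FULL OUTER JOIN keeps every row from both sides; unmatched rows get NULL for the other side's columns.
Matching on a.vid = b.vid AND a.tag = b.tag. A NULL in a compared column never satisfies the condition.
- a (vid=7, tag=PD) has no partner → padded with NULL.
- a (vid=3, tag=PD) has no partner → padded with NULL.
- a (vid=2, tag=UI) has no partner → padded with NULL.
- a (vid=1, tag=UI) pairs with 4 row(s) of b.
- a (vid=1, tag=PD) pairs with 1 row(s) of b.
- a (vid=8, tag=PD) has no partner → padded with NULL.
- a (vid=1, tag=UI) pairs with 4 row(s) of b.
- plus 1 unmatched b row(s), each kept with NULL a columns.

(65, 1, CR); (65, 1, GN); (76, 1, BQ); (86, 1, CR); (86, 1, GN); (116, 1, CR); (116, 1, GN); (152, 1, CR); (152, 1, GN); (231, NULL, NULL); (NULL, NULL, CR); (NULL, NULL, LS); (NULL, NULL, QE); (NULL, NULL, NULL)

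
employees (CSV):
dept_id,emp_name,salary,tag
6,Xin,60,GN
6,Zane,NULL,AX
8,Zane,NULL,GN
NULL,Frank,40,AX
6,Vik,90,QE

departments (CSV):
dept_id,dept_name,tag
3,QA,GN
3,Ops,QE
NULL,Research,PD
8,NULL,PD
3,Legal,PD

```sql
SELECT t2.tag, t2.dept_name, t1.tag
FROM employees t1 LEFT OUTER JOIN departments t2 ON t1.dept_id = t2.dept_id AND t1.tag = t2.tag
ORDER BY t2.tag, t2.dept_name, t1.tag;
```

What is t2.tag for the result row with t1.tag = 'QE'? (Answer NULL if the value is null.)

NULL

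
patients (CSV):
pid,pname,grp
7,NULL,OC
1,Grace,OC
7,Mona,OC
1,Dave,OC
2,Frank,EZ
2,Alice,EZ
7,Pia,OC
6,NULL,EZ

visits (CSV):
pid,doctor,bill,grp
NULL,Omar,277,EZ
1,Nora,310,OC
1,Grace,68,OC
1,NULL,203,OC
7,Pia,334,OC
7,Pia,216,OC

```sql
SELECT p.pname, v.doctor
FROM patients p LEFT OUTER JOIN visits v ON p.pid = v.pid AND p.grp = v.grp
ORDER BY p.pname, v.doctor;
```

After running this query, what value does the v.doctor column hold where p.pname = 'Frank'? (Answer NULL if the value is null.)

LEFT JOIN keeps every row from `patients`; unmatched rows get NULL for `visits`'s columns.
Matching on p.pid = v.pid AND p.grp = v.grp. A NULL in a compared column never satisfies the condition.
Matched pairs: 12; unmatched p rows kept: 3.

NULL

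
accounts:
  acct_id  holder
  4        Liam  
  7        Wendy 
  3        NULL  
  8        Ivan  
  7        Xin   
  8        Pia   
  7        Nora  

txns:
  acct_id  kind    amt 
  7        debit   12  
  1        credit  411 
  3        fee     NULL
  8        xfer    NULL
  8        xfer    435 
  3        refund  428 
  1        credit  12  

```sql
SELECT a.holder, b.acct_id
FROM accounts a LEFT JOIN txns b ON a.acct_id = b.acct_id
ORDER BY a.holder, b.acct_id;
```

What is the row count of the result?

10

LEFT JOIN keeps every row from `accounts`; unmatched rows get NULL for `txns`'s columns.
Matching on a.acct_id = b.acct_id.
- a[0] acct_id=4 → no match; kept with NULLs on the b side.
- a[1] acct_id=7 → 1 match(es) in b → 1 row(s).
- a[2] acct_id=3 → 2 match(es) in b → 2 row(s).
- a[3] acct_id=8 → 2 match(es) in b → 2 row(s).
- a[4] acct_id=7 → 1 match(es) in b → 1 row(s).
- a[5] acct_id=8 → 2 match(es) in b → 2 row(s).
- a[6] acct_id=7 → 1 match(es) in b → 1 row(s).
Total: 9 matched + 1 padded = 10 rows.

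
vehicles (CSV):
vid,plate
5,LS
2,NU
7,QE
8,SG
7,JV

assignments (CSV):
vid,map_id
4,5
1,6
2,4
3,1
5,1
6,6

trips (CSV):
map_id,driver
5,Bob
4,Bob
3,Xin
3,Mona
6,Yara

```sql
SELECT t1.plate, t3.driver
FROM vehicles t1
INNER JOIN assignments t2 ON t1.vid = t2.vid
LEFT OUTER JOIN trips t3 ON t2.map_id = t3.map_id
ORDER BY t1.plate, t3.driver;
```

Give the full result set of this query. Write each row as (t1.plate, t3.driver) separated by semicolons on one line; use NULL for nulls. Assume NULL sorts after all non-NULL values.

(LS, NULL); (NU, Bob)

Joins associate left-to-right: vehicles INNER JOIN assignments on vid gives 2 intermediate row(s).
Then LEFT JOIN `trips t3` on map_id: each of those 2 rows is kept; rows whose t2.map_id has no match in t3 get NULL for t3's columns.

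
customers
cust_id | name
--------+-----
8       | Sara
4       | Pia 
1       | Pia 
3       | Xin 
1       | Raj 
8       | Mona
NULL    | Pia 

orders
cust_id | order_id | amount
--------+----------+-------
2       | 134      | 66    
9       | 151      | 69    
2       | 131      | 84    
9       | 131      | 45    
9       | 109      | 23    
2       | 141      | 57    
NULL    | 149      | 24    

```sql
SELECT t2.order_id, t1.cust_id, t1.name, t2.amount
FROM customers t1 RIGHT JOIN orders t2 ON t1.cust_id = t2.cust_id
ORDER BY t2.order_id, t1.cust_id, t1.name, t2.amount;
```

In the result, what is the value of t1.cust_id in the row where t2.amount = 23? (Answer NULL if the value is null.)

NULL

RIGHT JOIN keeps every row from `orders`; unmatched rows get NULL for `customers`'s columns.
Matching on t1.cust_id = t2.cust_id. A NULL in a compared column never satisfies the condition.
- t1 row (cust_id=8): no match.
- t1 row (cust_id=4): no match.
- t1 row (cust_id=1): no match.
- t1 row (cust_id=3): no match.
- t1 row (cust_id=1): no match.
- t1 row (cust_id=8): no match.
- t1 row (cust_id=NULL): no match.
- 7 t2 row(s) had no t1 match → kept, t1 columns NULL.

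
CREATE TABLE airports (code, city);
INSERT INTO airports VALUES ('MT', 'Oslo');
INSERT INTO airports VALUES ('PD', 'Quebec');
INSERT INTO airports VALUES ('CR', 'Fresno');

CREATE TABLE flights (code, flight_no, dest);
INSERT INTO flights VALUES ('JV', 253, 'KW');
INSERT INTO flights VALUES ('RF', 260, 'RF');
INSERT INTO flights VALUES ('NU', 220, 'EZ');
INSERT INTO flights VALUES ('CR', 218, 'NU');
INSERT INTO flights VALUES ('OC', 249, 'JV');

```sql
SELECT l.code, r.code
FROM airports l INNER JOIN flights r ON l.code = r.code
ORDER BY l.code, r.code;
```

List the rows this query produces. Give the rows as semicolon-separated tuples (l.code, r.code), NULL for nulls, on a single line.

(CR, CR)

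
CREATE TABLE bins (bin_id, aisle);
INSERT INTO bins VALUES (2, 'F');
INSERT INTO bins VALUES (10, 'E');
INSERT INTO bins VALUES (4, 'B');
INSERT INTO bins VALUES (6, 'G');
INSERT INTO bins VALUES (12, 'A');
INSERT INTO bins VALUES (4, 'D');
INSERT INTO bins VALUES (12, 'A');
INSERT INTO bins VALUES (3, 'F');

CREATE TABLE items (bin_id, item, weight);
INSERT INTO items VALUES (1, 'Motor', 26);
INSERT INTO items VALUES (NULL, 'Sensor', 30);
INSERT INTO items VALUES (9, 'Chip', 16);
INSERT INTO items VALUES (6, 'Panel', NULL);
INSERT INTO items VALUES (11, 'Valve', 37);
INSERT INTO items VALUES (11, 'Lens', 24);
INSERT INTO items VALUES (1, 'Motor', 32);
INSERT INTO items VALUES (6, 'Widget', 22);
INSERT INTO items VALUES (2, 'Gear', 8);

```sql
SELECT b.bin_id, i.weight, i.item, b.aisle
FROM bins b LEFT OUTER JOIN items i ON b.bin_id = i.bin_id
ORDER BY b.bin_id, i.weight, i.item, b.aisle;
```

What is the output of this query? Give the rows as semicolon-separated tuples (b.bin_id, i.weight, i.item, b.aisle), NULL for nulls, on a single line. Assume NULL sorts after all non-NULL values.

(2, 8, Gear, F); (3, NULL, NULL, F); (4, NULL, NULL, B); (4, NULL, NULL, D); (6, 22, Widget, G); (6, NULL, Panel, G); (10, NULL, NULL, E); (12, NULL, NULL, A); (12, NULL, NULL, A)

LEFT JOIN keeps every row from `bins`; unmatched rows get NULL for `items`'s columns.
Matching on b.bin_id = i.bin_id. A NULL in a compared column never satisfies the condition.
Matched pairs: 3; unmatched b rows kept: 6.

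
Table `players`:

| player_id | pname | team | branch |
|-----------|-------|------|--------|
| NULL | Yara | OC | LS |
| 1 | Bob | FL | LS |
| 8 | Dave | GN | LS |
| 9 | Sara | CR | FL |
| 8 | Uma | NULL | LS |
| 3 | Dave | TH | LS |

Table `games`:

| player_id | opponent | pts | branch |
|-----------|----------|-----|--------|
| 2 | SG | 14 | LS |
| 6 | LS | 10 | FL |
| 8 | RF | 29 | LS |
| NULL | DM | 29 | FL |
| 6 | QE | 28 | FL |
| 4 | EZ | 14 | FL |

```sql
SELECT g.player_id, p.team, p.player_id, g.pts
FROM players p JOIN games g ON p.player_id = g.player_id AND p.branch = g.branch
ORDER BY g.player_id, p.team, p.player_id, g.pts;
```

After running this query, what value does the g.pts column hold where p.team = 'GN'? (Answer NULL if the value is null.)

29

INNER JOIN keeps only pairs where the ON condition holds.
Matching on p.player_id = g.player_id AND p.branch = g.branch. A NULL in a compared column never satisfies the condition.
- p[0] player_id=NULL, branch=LS → no match; dropped.
- p[1] player_id=1, branch=LS → no match; dropped.
- p[2] player_id=8, branch=LS → 1 match(es) in g → 1 row(s).
- p[3] player_id=9, branch=FL → no match; dropped.
- p[4] player_id=8, branch=LS → 1 match(es) in g → 1 row(s).
- p[5] player_id=3, branch=LS → no match; dropped.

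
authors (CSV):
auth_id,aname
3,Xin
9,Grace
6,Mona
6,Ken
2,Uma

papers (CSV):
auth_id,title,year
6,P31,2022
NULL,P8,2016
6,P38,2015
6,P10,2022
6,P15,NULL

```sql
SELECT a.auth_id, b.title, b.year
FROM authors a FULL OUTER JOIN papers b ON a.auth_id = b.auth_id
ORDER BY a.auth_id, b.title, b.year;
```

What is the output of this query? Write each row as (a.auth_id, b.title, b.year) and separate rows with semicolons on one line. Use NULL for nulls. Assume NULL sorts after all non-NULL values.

(2, NULL, NULL); (3, NULL, NULL); (6, P10, 2022); (6, P10, 2022); (6, P15, NULL); (6, P15, NULL); (6, P31, 2022); (6, P31, 2022); (6, P38, 2015); (6, P38, 2015); (9, NULL, NULL); (NULL, P8, 2016)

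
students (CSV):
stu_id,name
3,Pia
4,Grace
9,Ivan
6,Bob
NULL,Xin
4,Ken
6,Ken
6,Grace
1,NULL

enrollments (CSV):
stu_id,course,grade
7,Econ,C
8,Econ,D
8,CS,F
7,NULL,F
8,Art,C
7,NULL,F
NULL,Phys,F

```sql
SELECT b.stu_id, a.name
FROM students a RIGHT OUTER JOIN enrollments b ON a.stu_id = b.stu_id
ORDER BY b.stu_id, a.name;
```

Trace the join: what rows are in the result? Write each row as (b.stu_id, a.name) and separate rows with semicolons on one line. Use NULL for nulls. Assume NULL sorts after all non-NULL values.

RIGHT JOIN keeps every row from `enrollments`; unmatched rows get NULL for `students`'s columns.
Matching on a.stu_id = b.stu_id. A NULL in a compared column never satisfies the condition.
Matched pairs: 0; unmatched b rows kept: 7.

(7, NULL); (7, NULL); (7, NULL); (8, NULL); (8, NULL); (8, NULL); (NULL, NULL)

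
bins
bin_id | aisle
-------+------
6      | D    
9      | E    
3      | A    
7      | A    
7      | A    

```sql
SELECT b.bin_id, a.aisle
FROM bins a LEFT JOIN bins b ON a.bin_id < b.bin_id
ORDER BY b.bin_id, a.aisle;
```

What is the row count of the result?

LEFT JOIN keeps every row from `bins a`; unmatched rows get NULL for `bins b`'s columns.
Matching on a.bin_id < b.bin_id.
- a row (bin_id=6): matches 3 b row(s) → 3 output row(s).
- a row (bin_id=9): no match → kept, b columns NULL.
- a row (bin_id=3): matches 4 b row(s) → 4 output row(s).
- a row (bin_id=7): matches 1 b row(s) → 1 output row(s).
- a row (bin_id=7): matches 1 b row(s) → 1 output row(s).
Total: 9 matched + 1 padded = 10 rows.

10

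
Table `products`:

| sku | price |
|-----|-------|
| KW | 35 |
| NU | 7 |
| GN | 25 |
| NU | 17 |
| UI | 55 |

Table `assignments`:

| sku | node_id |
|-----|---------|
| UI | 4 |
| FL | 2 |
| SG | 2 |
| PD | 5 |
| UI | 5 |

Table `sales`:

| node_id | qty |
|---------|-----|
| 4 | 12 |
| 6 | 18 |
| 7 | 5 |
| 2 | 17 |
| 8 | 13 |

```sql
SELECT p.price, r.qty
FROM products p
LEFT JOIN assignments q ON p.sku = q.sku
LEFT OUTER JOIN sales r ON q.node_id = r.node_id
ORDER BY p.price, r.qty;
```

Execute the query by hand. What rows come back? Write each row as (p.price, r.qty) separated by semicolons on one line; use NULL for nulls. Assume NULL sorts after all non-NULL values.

Step 1 — p LEFT JOIN q on sku → 6 row(s).
Then LEFT JOIN `sales r` on node_id: each of those 6 rows is kept; rows whose q.node_id has no match in r get NULL for r's columns.

(7, NULL); (17, NULL); (25, NULL); (35, NULL); (55, 12); (55, NULL)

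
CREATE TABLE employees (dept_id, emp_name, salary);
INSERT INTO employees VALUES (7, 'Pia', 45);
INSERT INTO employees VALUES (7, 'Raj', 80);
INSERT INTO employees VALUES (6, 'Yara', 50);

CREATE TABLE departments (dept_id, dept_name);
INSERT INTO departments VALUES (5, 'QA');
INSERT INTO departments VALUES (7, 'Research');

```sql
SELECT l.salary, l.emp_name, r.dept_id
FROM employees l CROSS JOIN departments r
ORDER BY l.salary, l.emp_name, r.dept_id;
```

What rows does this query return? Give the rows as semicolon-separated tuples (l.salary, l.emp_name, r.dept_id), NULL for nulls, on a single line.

CROSS JOIN pairs every row of `employees` with every row of `departments`: 3 × 2 = 6 rows.
After projecting and ordering:
l.salary | l.emp_name | r.dept_id
45 | Pia | 5
45 | Pia | 7
50 | Yara | 5
50 | Yara | 7
80 | Raj | 5
80 | Raj | 7

(45, Pia, 5); (45, Pia, 7); (50, Yara, 5); (50, Yara, 7); (80, Raj, 5); (80, Raj, 7)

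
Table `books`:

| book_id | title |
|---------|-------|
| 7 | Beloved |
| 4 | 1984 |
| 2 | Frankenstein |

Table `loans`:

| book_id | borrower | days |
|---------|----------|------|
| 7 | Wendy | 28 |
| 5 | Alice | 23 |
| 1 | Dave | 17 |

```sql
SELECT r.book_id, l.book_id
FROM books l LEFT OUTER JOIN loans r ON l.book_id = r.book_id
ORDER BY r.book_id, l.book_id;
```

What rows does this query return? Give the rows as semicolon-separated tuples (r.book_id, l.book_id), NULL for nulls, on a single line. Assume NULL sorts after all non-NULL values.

(7, 7); (NULL, 2); (NULL, 4)

LEFT JOIN keeps every row from `books`; unmatched rows get NULL for `loans`'s columns.
Matching on l.book_id = r.book_id.
- l row (book_id=7): matches 1 r row(s) → 1 output row(s).
- l row (book_id=4): no match → kept, r columns NULL.
- l row (book_id=2): no match → kept, r columns NULL.
After projecting and ordering:
r.book_id | l.book_id
7 | 7
NULL | 2
NULL | 4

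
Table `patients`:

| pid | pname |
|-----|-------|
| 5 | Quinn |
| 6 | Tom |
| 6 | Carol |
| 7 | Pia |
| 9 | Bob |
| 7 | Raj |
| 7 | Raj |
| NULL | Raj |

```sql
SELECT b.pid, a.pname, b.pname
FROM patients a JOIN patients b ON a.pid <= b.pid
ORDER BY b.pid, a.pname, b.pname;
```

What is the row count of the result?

32

INNER JOIN keeps only pairs where the ON condition holds.
Matching on a.pid <= b.pid. A NULL in a compared column never satisfies the condition.
Matched pairs: 32.
Total: 32 rows.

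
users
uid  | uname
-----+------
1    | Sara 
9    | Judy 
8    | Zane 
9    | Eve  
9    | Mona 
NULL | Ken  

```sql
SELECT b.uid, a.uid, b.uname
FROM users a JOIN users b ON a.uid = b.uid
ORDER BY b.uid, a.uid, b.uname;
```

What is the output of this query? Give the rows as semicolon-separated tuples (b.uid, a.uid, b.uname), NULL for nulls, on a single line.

INNER JOIN keeps only pairs where the ON condition holds.
Matching on a.uid = b.uid. A NULL in a compared column never satisfies the condition.
- uid=1: 1 matching b row(s), so 1 row(s) emitted.
- uid=9: 3 matching b row(s), so 3 row(s) emitted.
- uid=8: 1 matching b row(s), so 1 row(s) emitted.
- uid=9: 3 matching b row(s), so 3 row(s) emitted.
- uid=9: 3 matching b row(s), so 3 row(s) emitted.
- uid=NULL: no matching b row, dropped.

(1, 1, Sara); (8, 8, Zane); (9, 9, Eve); (9, 9, Eve); (9, 9, Eve); (9, 9, Judy); (9, 9, Judy); (9, 9, Judy); (9, 9, Mona); (9, 9, Mona); (9, 9, Mona)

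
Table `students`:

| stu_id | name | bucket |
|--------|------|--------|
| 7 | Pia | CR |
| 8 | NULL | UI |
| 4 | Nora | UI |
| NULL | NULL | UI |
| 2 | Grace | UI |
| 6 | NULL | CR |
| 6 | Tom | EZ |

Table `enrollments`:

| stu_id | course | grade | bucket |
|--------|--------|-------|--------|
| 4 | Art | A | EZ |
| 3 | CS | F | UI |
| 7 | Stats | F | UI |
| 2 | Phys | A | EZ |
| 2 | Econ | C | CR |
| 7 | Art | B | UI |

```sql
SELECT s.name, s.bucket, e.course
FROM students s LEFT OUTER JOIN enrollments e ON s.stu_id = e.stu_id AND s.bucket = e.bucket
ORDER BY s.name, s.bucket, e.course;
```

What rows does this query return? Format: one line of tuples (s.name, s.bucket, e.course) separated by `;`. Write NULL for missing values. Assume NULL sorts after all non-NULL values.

(Grace, UI, NULL); (Nora, UI, NULL); (Pia, CR, NULL); (Tom, EZ, NULL); (NULL, CR, NULL); (NULL, UI, NULL); (NULL, UI, NULL)

LEFT JOIN keeps every row from `students`; unmatched rows get NULL for `enrollments`'s columns.
Matching on s.stu_id = e.stu_id AND s.bucket = e.bucket. A NULL in a compared column never satisfies the condition.
- s[0] stu_id=7, bucket=CR → no match; kept with NULLs on the e side.
- s[1] stu_id=8, bucket=UI → no match; kept with NULLs on the e side.
- s[2] stu_id=4, bucket=UI → no match; kept with NULLs on the e side.
- s[3] stu_id=NULL, bucket=UI → no match; kept with NULLs on the e side.
- s[4] stu_id=2, bucket=UI → no match; kept with NULLs on the e side.
- s[5] stu_id=6, bucket=CR → no match; kept with NULLs on the e side.
- s[6] stu_id=6, bucket=EZ → no match; kept with NULLs on the e side.
After projecting and ordering:
s.name | s.bucket | e.course
Grace | UI | NULL
Nora | UI | NULL
Pia | CR | NULL
Tom | EZ | NULL
NULL | CR | NULL
NULL | UI | NULL
NULL | UI | NULL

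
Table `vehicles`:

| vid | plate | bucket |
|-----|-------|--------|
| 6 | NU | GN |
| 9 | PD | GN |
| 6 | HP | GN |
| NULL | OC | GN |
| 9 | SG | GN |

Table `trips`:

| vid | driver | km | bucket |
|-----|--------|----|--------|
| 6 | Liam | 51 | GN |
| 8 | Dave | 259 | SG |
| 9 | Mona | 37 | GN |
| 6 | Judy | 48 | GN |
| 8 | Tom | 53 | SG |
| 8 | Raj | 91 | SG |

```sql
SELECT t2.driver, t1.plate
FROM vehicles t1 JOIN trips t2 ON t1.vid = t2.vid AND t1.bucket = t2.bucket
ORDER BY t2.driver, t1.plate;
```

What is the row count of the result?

6

INNER JOIN keeps only pairs where the ON condition holds.
Matching on t1.vid = t2.vid AND t1.bucket = t2.bucket. A NULL in a compared column never satisfies the condition.
Matched pairs: 6.
Total: 6 rows.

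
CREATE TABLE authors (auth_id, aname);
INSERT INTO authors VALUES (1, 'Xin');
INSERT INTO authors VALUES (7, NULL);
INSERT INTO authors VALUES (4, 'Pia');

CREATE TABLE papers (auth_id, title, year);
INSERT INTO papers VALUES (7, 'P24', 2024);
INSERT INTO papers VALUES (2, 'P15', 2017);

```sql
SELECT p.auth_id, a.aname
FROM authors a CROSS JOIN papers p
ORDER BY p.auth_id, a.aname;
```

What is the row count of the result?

CROSS JOIN pairs every row of `authors` with every row of `papers`: 3 × 2 = 6 rows.

6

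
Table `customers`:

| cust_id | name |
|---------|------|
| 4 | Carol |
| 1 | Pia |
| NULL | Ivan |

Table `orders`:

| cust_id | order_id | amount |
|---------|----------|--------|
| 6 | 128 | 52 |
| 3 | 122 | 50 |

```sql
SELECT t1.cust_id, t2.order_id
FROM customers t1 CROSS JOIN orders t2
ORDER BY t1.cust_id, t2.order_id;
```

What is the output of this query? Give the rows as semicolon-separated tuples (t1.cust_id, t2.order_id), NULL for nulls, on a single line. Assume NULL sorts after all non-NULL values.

(1, 122); (1, 128); (4, 122); (4, 128); (NULL, 122); (NULL, 128)

CROSS JOIN pairs every row of `customers` with every row of `orders`: 3 × 2 = 6 rows.
After projecting and ordering:
t1.cust_id | t2.order_id
1 | 122
1 | 128
4 | 122
4 | 128
NULL | 122
NULL | 128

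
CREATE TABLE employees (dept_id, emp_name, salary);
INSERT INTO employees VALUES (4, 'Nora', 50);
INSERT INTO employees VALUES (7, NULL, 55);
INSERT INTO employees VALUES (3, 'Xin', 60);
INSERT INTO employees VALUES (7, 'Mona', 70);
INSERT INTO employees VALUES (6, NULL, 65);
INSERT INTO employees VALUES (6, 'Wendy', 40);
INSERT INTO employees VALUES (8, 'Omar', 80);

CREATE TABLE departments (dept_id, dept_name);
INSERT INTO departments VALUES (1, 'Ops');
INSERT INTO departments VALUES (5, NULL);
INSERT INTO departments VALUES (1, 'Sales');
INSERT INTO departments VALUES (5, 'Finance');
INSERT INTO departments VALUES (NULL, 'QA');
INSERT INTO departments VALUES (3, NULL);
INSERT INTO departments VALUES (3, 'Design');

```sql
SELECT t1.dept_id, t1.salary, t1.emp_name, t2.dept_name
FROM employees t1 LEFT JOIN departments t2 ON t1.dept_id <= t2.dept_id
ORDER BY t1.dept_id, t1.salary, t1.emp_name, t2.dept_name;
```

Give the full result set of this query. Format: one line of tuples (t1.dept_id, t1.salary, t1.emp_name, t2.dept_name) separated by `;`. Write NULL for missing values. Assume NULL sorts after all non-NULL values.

(3, 60, Xin, Design); (3, 60, Xin, Finance); (3, 60, Xin, NULL); (3, 60, Xin, NULL); (4, 50, Nora, Finance); (4, 50, Nora, NULL); (6, 40, Wendy, NULL); (6, 65, NULL, NULL); (7, 55, NULL, NULL); (7, 70, Mona, NULL); (8, 80, Omar, NULL)

LEFT JOIN keeps every row from `employees`; unmatched rows get NULL for `departments`'s columns.
Matching on t1.dept_id <= t2.dept_id. A NULL in a compared column never satisfies the condition.
- t1 (dept_id=4) pairs with 2 row(s) of t2.
- t1 (dept_id=7) has no partner → padded with NULL.
- t1 (dept_id=3) pairs with 4 row(s) of t2.
- t1 (dept_id=7) has no partner → padded with NULL.
- t1 (dept_id=6) has no partner → padded with NULL.
- t1 (dept_id=6) has no partner → padded with NULL.
- t1 (dept_id=8) has no partner → padded with NULL.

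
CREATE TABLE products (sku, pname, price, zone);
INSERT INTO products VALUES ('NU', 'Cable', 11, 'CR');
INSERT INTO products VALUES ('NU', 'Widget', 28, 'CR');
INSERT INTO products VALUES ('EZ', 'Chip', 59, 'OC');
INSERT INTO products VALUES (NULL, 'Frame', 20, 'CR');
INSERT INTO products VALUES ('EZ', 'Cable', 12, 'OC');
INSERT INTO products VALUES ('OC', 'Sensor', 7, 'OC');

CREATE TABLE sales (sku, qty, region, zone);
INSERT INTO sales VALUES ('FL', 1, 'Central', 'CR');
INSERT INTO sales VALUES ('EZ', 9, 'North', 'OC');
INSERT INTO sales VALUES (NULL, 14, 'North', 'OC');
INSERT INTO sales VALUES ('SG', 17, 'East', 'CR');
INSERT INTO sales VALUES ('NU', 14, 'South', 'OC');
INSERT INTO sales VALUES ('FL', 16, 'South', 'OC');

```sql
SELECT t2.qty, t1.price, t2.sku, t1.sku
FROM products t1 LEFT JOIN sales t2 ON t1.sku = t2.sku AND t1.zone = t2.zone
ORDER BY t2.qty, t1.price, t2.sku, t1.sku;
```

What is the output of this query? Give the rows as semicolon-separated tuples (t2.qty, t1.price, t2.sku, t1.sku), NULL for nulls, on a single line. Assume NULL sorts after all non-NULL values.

(9, 12, EZ, EZ); (9, 59, EZ, EZ); (NULL, 7, NULL, OC); (NULL, 11, NULL, NU); (NULL, 20, NULL, NULL); (NULL, 28, NULL, NU)

LEFT JOIN keeps every row from `products`; unmatched rows get NULL for `sales`'s columns.
Matching on t1.sku = t2.sku AND t1.zone = t2.zone. A NULL in a compared column never satisfies the condition.
- t1 (sku=NU, zone=CR) has no partner → padded with NULL.
- t1 (sku=NU, zone=CR) has no partner → padded with NULL.
- t1 (sku=EZ, zone=OC) pairs with 1 row(s) of t2.
- t1 (sku=NULL, zone=CR) has no partner → padded with NULL.
- t1 (sku=EZ, zone=OC) pairs with 1 row(s) of t2.
- t1 (sku=OC, zone=OC) has no partner → padded with NULL.
After projecting and ordering:
t2.qty | t1.price | t2.sku | t1.sku
9 | 12 | EZ | EZ
9 | 59 | EZ | EZ
NULL | 7 | NULL | OC
NULL | 11 | NULL | NU
NULL | 20 | NULL | NULL
NULL | 28 | NULL | NU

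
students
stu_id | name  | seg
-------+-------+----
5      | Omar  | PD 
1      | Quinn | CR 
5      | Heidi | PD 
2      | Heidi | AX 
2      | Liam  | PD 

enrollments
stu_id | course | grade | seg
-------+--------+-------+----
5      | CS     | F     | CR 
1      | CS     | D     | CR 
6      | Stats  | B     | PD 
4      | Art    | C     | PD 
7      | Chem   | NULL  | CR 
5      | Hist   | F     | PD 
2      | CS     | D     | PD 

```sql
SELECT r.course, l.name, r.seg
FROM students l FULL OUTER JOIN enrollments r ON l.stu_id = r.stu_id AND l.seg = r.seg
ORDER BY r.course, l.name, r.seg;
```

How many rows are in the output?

FULL OUTER JOIN keeps every row from both sides; unmatched rows get NULL for the other side's columns.
Matching on l.stu_id = r.stu_id AND l.seg = r.seg.
- l (stu_id=5, seg=PD) pairs with 1 row(s) of r.
- l (stu_id=1, seg=CR) pairs with 1 row(s) of r.
- l (stu_id=5, seg=PD) pairs with 1 row(s) of r.
- l (stu_id=2, seg=AX) has no partner → padded with NULL.
- l (stu_id=2, seg=PD) pairs with 1 row(s) of r.
- 4 row(s) from r found no l partner → padded with NULL.
Total: 4 matched + 5 padded = 9 rows.

9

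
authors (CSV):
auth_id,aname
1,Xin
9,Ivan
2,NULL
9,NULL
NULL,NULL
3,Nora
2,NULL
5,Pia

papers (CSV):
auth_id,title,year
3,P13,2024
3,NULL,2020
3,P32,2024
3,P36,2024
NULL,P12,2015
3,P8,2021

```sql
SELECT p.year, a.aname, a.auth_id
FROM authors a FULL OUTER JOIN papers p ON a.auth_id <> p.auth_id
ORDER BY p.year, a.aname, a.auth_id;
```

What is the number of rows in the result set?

FULL OUTER JOIN keeps every row from both sides; unmatched rows get NULL for the other side's columns.
Matching on a.auth_id <> p.auth_id. A NULL in a compared column never satisfies the condition.
- a (auth_id=1) pairs with 5 row(s) of p.
- a (auth_id=9) pairs with 5 row(s) of p.
- a (auth_id=2) pairs with 5 row(s) of p.
- a (auth_id=9) pairs with 5 row(s) of p.
- a (auth_id=NULL) has no partner → padded with NULL.
- a (auth_id=3) has no partner → padded with NULL.
- a (auth_id=2) pairs with 5 row(s) of p.
- a (auth_id=5) pairs with 5 row(s) of p.
- 1 p row(s) had no a match → kept, a columns NULL.
Total: 30 matched + 3 padded = 33 rows.

33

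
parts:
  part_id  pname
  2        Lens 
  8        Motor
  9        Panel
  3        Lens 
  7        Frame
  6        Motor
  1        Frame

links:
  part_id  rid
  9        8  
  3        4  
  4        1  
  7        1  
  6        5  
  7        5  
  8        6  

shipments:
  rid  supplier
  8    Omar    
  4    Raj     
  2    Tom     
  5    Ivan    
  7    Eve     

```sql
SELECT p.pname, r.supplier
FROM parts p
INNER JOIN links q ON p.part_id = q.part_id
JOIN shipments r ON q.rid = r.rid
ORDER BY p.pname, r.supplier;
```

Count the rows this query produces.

Evaluate left to right. First `parts p INNER JOIN links q` on part_id: 6 row(s).
Then INNER JOIN `shipments r` on rid: keep only rows whose q.rid appears in r.
Result: 4 row(s).

4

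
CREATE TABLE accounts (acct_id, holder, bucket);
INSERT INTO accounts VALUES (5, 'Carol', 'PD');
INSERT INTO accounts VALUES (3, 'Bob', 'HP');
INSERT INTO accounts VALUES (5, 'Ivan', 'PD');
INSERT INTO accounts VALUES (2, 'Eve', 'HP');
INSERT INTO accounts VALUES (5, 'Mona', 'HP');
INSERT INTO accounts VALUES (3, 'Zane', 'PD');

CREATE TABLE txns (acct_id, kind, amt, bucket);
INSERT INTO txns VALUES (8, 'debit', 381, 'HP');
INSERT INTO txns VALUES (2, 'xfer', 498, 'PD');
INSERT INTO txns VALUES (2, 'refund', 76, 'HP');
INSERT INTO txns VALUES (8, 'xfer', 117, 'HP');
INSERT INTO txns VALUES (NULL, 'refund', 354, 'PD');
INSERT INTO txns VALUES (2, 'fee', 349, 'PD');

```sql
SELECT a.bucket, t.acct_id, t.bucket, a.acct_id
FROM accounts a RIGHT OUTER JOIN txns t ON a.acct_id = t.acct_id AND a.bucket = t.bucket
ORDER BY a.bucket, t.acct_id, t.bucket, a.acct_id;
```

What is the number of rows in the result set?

RIGHT JOIN keeps every row from `txns`; unmatched rows get NULL for `accounts`'s columns.
Matching on a.acct_id = t.acct_id AND a.bucket = t.bucket. A NULL in a compared column never satisfies the condition.
- a row (acct_id=5, bucket=PD): no match.
- a row (acct_id=3, bucket=HP): no match.
- a row (acct_id=5, bucket=PD): no match.
- a row (acct_id=2, bucket=HP): matches 1 t row(s) → 1 output row(s).
- a row (acct_id=5, bucket=HP): no match.
- a row (acct_id=3, bucket=PD): no match.
- 5 t row(s) had no a match → kept, a columns NULL.
Total: 1 matched + 5 padded = 6 rows.

6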